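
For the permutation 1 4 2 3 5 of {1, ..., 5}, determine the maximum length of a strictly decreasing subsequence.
2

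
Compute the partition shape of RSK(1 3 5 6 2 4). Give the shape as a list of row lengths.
Row-insert each entry into an empty tableau.

After inserting 1: P = [[1]].
After inserting 3: P = [[1, 3]].
After inserting 5: P = [[1, 3, 5]].
After inserting 6: P = [[1, 3, 5, 6]].
After inserting 2: P = [[1, 2, 5, 6], [3]].
After inserting 4: P = [[1, 2, 4, 6], [3, 5]].

The final insertion tableau P = [[1, 2, 4, 6], [3, 5]] has shape [4, 2].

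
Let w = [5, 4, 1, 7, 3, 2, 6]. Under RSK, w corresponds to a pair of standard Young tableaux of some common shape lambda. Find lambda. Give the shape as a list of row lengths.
[3, 2, 1, 1]

Row-insert each entry into an empty tableau.

After inserting 5: P = [[5]].
After inserting 4: P = [[4], [5]].
After inserting 1: P = [[1], [4], [5]].
After inserting 7: P = [[1, 7], [4], [5]].
After inserting 3: P = [[1, 3], [4, 7], [5]].
After inserting 2: P = [[1, 2], [3, 7], [4], [5]].
After inserting 6: P = [[1, 2, 6], [3, 7], [4], [5]].

The final insertion tableau P = [[1, 2, 6], [3, 7], [4], [5]] has shape [3, 2, 1, 1].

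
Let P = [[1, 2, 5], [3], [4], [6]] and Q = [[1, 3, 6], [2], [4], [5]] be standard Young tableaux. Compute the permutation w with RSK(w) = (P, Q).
6 1 4 3 2 5

Reverse the RSK construction: for i from n down to 1, find the cell of Q containing i, remove the entry at that cell from P, and reverse-bump it up through P; the value ejected from row 1 is w(i).

Step i=6: Q has 6 at row 1, column 3; remove that cell from P, ejecting 5. So w(6) = 5. P is now [[1, 2], [3], [4], [6]].
Step i=5: Q has 5 at row 4, column 1; remove 6 from row 4 of P and reverse-bump: 6 enters row 3 and ejects 4; 4 enters row 2 and ejects 3; 3 enters row 1 and ejects 2. So w(5) = 2. P is now [[1, 3], [4], [6]].
Step i=4: Q has 4 at row 3, column 1; remove 6 from row 3 of P and reverse-bump: 6 enters row 2 and ejects 4; 4 enters row 1 and ejects 3. So w(4) = 3. P is now [[1, 4], [6]].
Step i=3: Q has 3 at row 1, column 2; remove that cell from P, ejecting 4. So w(3) = 4. P is now [[1], [6]].
Step i=2: Q has 2 at row 2, column 1; remove 6 from row 2 of P and reverse-bump: 6 enters row 1 and ejects 1. So w(2) = 1. P is now [[6]].
Step i=1: Q has 1 at row 1, column 1; remove that cell from P, ejecting 6. So w(1) = 6. P is now [].

So w = 6 1 4 3 2 5.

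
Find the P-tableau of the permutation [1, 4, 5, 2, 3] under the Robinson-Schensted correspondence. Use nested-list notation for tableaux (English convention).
Insert 1: appended to row 1. P = [[1]].
Insert 4: appended to row 1. P = [[1, 4]].
Insert 5: appended to row 1. P = [[1, 4, 5]].
Insert 2: 2 bumps 4 from row 1; 4 starts row 2. P = [[1, 2, 5], [4]].
Insert 3: 3 bumps 5 from row 1; 5 appends to row 2. P = [[1, 2, 3], [4, 5]].

So P = [[1, 2, 3], [4, 5]].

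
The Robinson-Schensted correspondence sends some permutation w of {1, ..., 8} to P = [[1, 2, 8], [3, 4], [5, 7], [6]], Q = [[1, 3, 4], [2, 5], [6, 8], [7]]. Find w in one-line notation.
Reverse the RSK construction: for i from n down to 1, find the cell of Q containing i, remove the entry at that cell from P, and reverse-bump it up through P; the value ejected from row 1 is w(i).

Step i=8: Q has 8 at row 3, column 2; remove 7 from row 3 of P and reverse-bump: 7 enters row 2 and ejects 4; 4 enters row 1 and ejects 2. So w(8) = 2. P is now [[1, 4, 8], [3, 7], [5], [6]].
Step i=7: Q has 7 at row 4, column 1; remove 6 from row 4 of P and reverse-bump: 6 enters row 3 and ejects 5; 5 enters row 2 and ejects 3; 3 enters row 1 and ejects 1. So w(7) = 1. P is now [[3, 4, 8], [5, 7], [6]].
Step i=6: Q has 6 at row 3, column 1; remove 6 from row 3 of P and reverse-bump: 6 enters row 2 and ejects 5; 5 enters row 1 and ejects 4. So w(6) = 4. P is now [[3, 5, 8], [6, 7]].
Step i=5: Q has 5 at row 2, column 2; remove 7 from row 2 of P and reverse-bump: 7 enters row 1 and ejects 5. So w(5) = 5. P is now [[3, 7, 8], [6]].
Step i=4: Q has 4 at row 1, column 3; remove that cell from P, ejecting 8. So w(4) = 8. P is now [[3, 7], [6]].
Step i=3: Q has 3 at row 1, column 2; remove that cell from P, ejecting 7. So w(3) = 7. P is now [[3], [6]].
Step i=2: Q has 2 at row 2, column 1; remove 6 from row 2 of P and reverse-bump: 6 enters row 1 and ejects 3. So w(2) = 3. P is now [[6]].
Step i=1: Q has 1 at row 1, column 1; remove that cell from P, ejecting 6. So w(1) = 6. P is now [].

So w = 6 3 7 8 5 4 1 2.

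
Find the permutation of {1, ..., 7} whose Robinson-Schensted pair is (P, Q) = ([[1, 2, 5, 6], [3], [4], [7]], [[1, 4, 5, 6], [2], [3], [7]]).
Reverse the RSK construction: for i from n down to 1, find the cell of Q containing i, remove the entry at that cell from P, and reverse-bump it up through P; the value ejected from row 1 is w(i).

Step i=7: Q has 7 at row 4, column 1; remove 7 from row 4 of P and reverse-bump: 7 enters row 3 and ejects 4; 4 enters row 2 and ejects 3; 3 enters row 1 and ejects 2. So w(7) = 2. P is now [[1, 3, 5, 6], [4], [7]].
Step i=6: Q has 6 at row 1, column 4; remove that cell from P, ejecting 6. So w(6) = 6. P is now [[1, 3, 5], [4], [7]].
Step i=5: Q has 5 at row 1, column 3; remove that cell from P, ejecting 5. So w(5) = 5. P is now [[1, 3], [4], [7]].
Step i=4: Q has 4 at row 1, column 2; remove that cell from P, ejecting 3. So w(4) = 3. P is now [[1], [4], [7]].
Step i=3: Q has 3 at row 3, column 1; remove 7 from row 3 of P and reverse-bump: 7 enters row 2 and ejects 4; 4 enters row 1 and ejects 1. So w(3) = 1. P is now [[4], [7]].
Step i=2: Q has 2 at row 2, column 1; remove 7 from row 2 of P and reverse-bump: 7 enters row 1 and ejects 4. So w(2) = 4. P is now [[7]].
Step i=1: Q has 1 at row 1, column 1; remove that cell from P, ejecting 7. So w(1) = 7. P is now [].

So w = 7 4 1 3 5 6 2.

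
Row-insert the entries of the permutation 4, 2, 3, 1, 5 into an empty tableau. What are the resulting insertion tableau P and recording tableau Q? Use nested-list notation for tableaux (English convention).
Insert each entry of the permutation into P by Schensted row insertion, recording in Q the position of each new cell.

Insert 4: appended to row 1. P = [[4]].
Insert 2: 2 bumps 4 from row 1; 4 starts row 2. P = [[2], [4]].
Insert 3: appended to row 1. P = [[2, 3], [4]].
Insert 1: 1 bumps 2 from row 1; 2 bumps 4 from row 2; 4 starts row 3. P = [[1, 3], [2], [4]].
Insert 5: appended to row 1. P = [[1, 3, 5], [2], [4]].

So P = [[1, 3, 5], [2], [4]], Q = [[1, 3, 5], [2], [4]].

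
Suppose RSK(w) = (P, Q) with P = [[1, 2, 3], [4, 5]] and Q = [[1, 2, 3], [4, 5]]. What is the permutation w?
Reverse RSK: for i = n, n-1, ..., 1, locate i in Q, remove the corresponding corner cell from P, and reverse-bump its entry up through P; the value ejected from row 1 is w(i).

So w = 1 4 5 2 3.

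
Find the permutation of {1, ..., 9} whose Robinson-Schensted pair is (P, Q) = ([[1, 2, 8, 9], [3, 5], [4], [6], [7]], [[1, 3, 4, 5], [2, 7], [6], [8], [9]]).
7 4 6 8 9 1 5 3 2

Reverse RSK: for i = n, n-1, ..., 1, locate i in Q, remove the corresponding corner cell from P, and reverse-bump its entry up through P; the value ejected from row 1 is w(i).

So w = 7 4 6 8 9 1 5 3 2.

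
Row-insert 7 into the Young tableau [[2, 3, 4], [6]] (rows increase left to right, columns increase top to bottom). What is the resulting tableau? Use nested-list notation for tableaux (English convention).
[[2, 3, 4, 7], [6]]

7 is larger than every entry of row 1, so it is appended to row 1. The new tableau is [[2, 3, 4, 7], [6]].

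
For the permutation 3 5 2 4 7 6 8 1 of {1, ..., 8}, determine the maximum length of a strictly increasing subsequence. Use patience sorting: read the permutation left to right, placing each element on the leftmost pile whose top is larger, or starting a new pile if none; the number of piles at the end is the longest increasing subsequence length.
3: new pile. tops = [3]
5: new pile. tops = [3, 5]
2: onto pile 1 (replacing 3). tops = [2, 5]
4: onto pile 2 (replacing 5). tops = [2, 4]
7: new pile. tops = [2, 4, 7]
6: onto pile 3 (replacing 7). tops = [2, 4, 6]
8: new pile. tops = [2, 4, 6, 8]
1: onto pile 1 (replacing 2). tops = [1, 4, 6, 8]

4 piles, so the longest increasing subsequence has length 4.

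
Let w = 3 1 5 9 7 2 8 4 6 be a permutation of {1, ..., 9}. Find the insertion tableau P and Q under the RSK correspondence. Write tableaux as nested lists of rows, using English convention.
P = [[1, 2, 4, 6], [3, 5, 7, 8], [9]], Q = [[1, 3, 4, 7], [2, 5, 8, 9], [6]]

Insert each entry of the permutation into P by Schensted row insertion, recording in Q the position of each new cell.

Insert 3: appended to row 1. P = [[3]], Q = [[1]].
Insert 1: 1 bumps 3 from row 1; 3 starts row 2. P = [[1], [3]], Q = [[1], [2]].
Insert 5: appended to row 1. P = [[1, 5], [3]], Q = [[1, 3], [2]].
Insert 9: appended to row 1. P = [[1, 5, 9], [3]], Q = [[1, 3, 4], [2]].
Insert 7: 7 bumps 9 from row 1; 9 appends to row 2. P = [[1, 5, 7], [3, 9]], Q = [[1, 3, 4], [2, 5]].
Insert 2: 2 bumps 5 from row 1; 5 bumps 9 from row 2; 9 starts row 3. P = [[1, 2, 7], [3, 5], [9]], Q = [[1, 3, 4], [2, 5], [6]].
Insert 8: appended to row 1. P = [[1, 2, 7, 8], [3, 5], [9]], Q = [[1, 3, 4, 7], [2, 5], [6]].
Insert 4: 4 bumps 7 from row 1; 7 appends to row 2. P = [[1, 2, 4, 8], [3, 5, 7], [9]], Q = [[1, 3, 4, 7], [2, 5, 8], [6]].
Insert 6: 6 bumps 8 from row 1; 8 appends to row 2. P = [[1, 2, 4, 6], [3, 5, 7, 8], [9]], Q = [[1, 3, 4, 7], [2, 5, 8, 9], [6]].

So P = [[1, 2, 4, 6], [3, 5, 7, 8], [9]], Q = [[1, 3, 4, 7], [2, 5, 8, 9], [6]].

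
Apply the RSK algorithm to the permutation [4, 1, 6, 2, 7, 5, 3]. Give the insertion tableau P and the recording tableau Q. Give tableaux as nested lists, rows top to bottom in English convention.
P = [[1, 2, 3], [4, 5, 7], [6]], Q = [[1, 3, 5], [2, 4, 6], [7]]

Insert each entry of the permutation into P by Schensted row insertion, recording in Q the position of each new cell.

Insert 4: appended to row 1. P = [[4]].
Insert 1: 1 bumps 4 from row 1; 4 starts row 2. P = [[1], [4]].
Insert 6: appended to row 1. P = [[1, 6], [4]].
Insert 2: 2 bumps 6 from row 1; 6 appends to row 2. P = [[1, 2], [4, 6]].
Insert 7: appended to row 1. P = [[1, 2, 7], [4, 6]].
Insert 5: 5 bumps 7 from row 1; 7 appends to row 2. P = [[1, 2, 5], [4, 6, 7]].
Insert 3: 3 bumps 5 from row 1; 5 bumps 6 from row 2; 6 starts row 3. P = [[1, 2, 3], [4, 5, 7], [6]].

So P = [[1, 2, 3], [4, 5, 7], [6]], Q = [[1, 3, 5], [2, 4, 6], [7]].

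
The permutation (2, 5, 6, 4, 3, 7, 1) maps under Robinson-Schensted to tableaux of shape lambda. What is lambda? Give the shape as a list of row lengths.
Row-insert each entry into an empty tableau.

After inserting 2: P = [[2]].
After inserting 5: P = [[2, 5]].
After inserting 6: P = [[2, 5, 6]].
After inserting 4: P = [[2, 4, 6], [5]].
After inserting 3: P = [[2, 3, 6], [4], [5]].
After inserting 7: P = [[2, 3, 6, 7], [4], [5]].
After inserting 1: P = [[1, 3, 6, 7], [2], [4], [5]].

The final insertion tableau P = [[1, 3, 6, 7], [2], [4], [5]] has shape [4, 1, 1, 1].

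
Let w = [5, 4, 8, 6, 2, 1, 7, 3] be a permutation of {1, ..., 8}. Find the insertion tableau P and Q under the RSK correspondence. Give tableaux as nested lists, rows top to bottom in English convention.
P = [[1, 3, 7], [2, 6], [4, 8], [5]], Q = [[1, 3, 7], [2, 4], [5, 8], [6]]

Insert each entry of the permutation into P by Schensted row insertion, recording in Q the position of each new cell.

Insert 5: appended to row 1. P = [[5]], Q = [[1]].
Insert 4: 4 bumps 5 from row 1; 5 starts row 2. P = [[4], [5]], Q = [[1], [2]].
Insert 8: appended to row 1. P = [[4, 8], [5]], Q = [[1, 3], [2]].
Insert 6: 6 bumps 8 from row 1; 8 appends to row 2. P = [[4, 6], [5, 8]], Q = [[1, 3], [2, 4]].
Insert 2: 2 bumps 4 from row 1; 4 bumps 5 from row 2; 5 starts row 3. P = [[2, 6], [4, 8], [5]], Q = [[1, 3], [2, 4], [5]].
Insert 1: 1 bumps 2 from row 1; 2 bumps 4 from row 2; 4 bumps 5 from row 3; 5 starts row 4. P = [[1, 6], [2, 8], [4], [5]], Q = [[1, 3], [2, 4], [5], [6]].
Insert 7: appended to row 1. P = [[1, 6, 7], [2, 8], [4], [5]], Q = [[1, 3, 7], [2, 4], [5], [6]].
Insert 3: 3 bumps 6 from row 1; 6 bumps 8 from row 2; 8 appends to row 3. P = [[1, 3, 7], [2, 6], [4, 8], [5]], Q = [[1, 3, 7], [2, 4], [5, 8], [6]].

So P = [[1, 3, 7], [2, 6], [4, 8], [5]], Q = [[1, 3, 7], [2, 4], [5, 8], [6]].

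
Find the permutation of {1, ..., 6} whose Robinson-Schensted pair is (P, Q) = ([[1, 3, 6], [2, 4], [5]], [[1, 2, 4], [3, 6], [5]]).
Reverse RSK: for i = n, n-1, ..., 1, locate i in Q, remove the corresponding corner cell from P, and reverse-bump its entry up through P; the value ejected from row 1 is w(i).

So w = 2 5 4 6 1 3.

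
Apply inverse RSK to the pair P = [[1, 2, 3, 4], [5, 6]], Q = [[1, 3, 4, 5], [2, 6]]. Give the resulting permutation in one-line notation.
5 1 2 3 6 4

Reverse the RSK construction: for i from n down to 1, find the cell of Q containing i, remove the entry at that cell from P, and reverse-bump it up through P; the value ejected from row 1 is w(i).

Step i=6: Q has 6 at row 2, column 2; remove 6 from row 2 of P and reverse-bump: 6 enters row 1 and ejects 4. So w(6) = 4. P is now [[1, 2, 3, 6], [5]].
Step i=5: Q has 5 at row 1, column 4; remove that cell from P, ejecting 6. So w(5) = 6. P is now [[1, 2, 3], [5]].
Step i=4: Q has 4 at row 1, column 3; remove that cell from P, ejecting 3. So w(4) = 3. P is now [[1, 2], [5]].
Step i=3: Q has 3 at row 1, column 2; remove that cell from P, ejecting 2. So w(3) = 2. P is now [[1], [5]].
Step i=2: Q has 2 at row 2, column 1; remove 5 from row 2 of P and reverse-bump: 5 enters row 1 and ejects 1. So w(2) = 1. P is now [[5]].
Step i=1: Q has 1 at row 1, column 1; remove that cell from P, ejecting 5. So w(1) = 5. P is now [].

So w = 5 1 2 3 6 4.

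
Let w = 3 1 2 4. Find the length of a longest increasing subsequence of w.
3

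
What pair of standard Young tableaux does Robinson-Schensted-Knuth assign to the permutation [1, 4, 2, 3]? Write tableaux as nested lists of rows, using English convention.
P = [[1, 2, 3], [4]], Q = [[1, 2, 4], [3]]

Insert each entry of the permutation into P by Schensted row insertion, recording in Q the position of each new cell.

Insert 1: appended to row 1. P = [[1]].
Insert 4: appended to row 1. P = [[1, 4]].
Insert 2: 2 bumps 4 from row 1; 4 starts row 2. P = [[1, 2], [4]].
Insert 3: appended to row 1. P = [[1, 2, 3], [4]].

So P = [[1, 2, 3], [4]], Q = [[1, 2, 4], [3]].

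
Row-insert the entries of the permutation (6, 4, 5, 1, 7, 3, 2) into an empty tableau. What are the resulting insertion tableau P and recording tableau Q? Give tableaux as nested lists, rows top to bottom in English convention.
Insert each entry of the permutation into P by Schensted row insertion, recording in Q the position of each new cell.

Insert 6: appended to row 1. P = [[6]].
Insert 4: 4 bumps 6 from row 1; 6 starts row 2. P = [[4], [6]].
Insert 5: appended to row 1. P = [[4, 5], [6]].
Insert 1: 1 bumps 4 from row 1; 4 bumps 6 from row 2; 6 starts row 3. P = [[1, 5], [4], [6]].
Insert 7: appended to row 1. P = [[1, 5, 7], [4], [6]].
Insert 3: 3 bumps 5 from row 1; 5 appends to row 2. P = [[1, 3, 7], [4, 5], [6]].
Insert 2: 2 bumps 3 from row 1; 3 bumps 4 from row 2; 4 bumps 6 from row 3; 6 starts row 4. P = [[1, 2, 7], [3, 5], [4], [6]].

So P = [[1, 2, 7], [3, 5], [4], [6]], Q = [[1, 3, 5], [2, 6], [4], [7]].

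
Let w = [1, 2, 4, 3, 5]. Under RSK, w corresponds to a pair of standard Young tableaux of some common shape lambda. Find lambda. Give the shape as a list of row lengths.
Row-insert each entry into an empty tableau.

After inserting 1: P = [[1]].
After inserting 2: P = [[1, 2]].
After inserting 4: P = [[1, 2, 4]].
After inserting 3: P = [[1, 2, 3], [4]].
After inserting 5: P = [[1, 2, 3, 5], [4]].

The final insertion tableau P = [[1, 2, 3, 5], [4]] has shape [4, 1].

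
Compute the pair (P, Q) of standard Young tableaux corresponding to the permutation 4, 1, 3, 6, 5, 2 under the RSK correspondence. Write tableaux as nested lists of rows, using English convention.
Insert each entry of the permutation into P by Schensted row insertion, recording in Q the position of each new cell.

Insert 4: appended to row 1. P = [[4]].
Insert 1: 1 bumps 4 from row 1; 4 starts row 2. P = [[1], [4]].
Insert 3: appended to row 1. P = [[1, 3], [4]].
Insert 6: appended to row 1. P = [[1, 3, 6], [4]].
Insert 5: 5 bumps 6 from row 1; 6 appends to row 2. P = [[1, 3, 5], [4, 6]].
Insert 2: 2 bumps 3 from row 1; 3 bumps 4 from row 2; 4 starts row 3. P = [[1, 2, 5], [3, 6], [4]].

So P = [[1, 2, 5], [3, 6], [4]], Q = [[1, 3, 4], [2, 5], [6]].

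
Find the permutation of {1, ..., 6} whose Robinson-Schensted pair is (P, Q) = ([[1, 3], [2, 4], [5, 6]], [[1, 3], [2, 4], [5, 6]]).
5 2 6 4 1 3

Reverse the RSK construction: for i from n down to 1, find the cell of Q containing i, remove the entry at that cell from P, and reverse-bump it up through P; the value ejected from row 1 is w(i).

Step i=6: Q has 6 at row 3, column 2; remove 6 from row 3 of P and reverse-bump: 6 enters row 2 and ejects 4; 4 enters row 1 and ejects 3. So w(6) = 3. P is now [[1, 4], [2, 6], [5]].
Step i=5: Q has 5 at row 3, column 1; remove 5 from row 3 of P and reverse-bump: 5 enters row 2 and ejects 2; 2 enters row 1 and ejects 1. So w(5) = 1. P is now [[2, 4], [5, 6]].
Step i=4: Q has 4 at row 2, column 2; remove 6 from row 2 of P and reverse-bump: 6 enters row 1 and ejects 4. So w(4) = 4. P is now [[2, 6], [5]].
Step i=3: Q has 3 at row 1, column 2; remove that cell from P, ejecting 6. So w(3) = 6. P is now [[2], [5]].
Step i=2: Q has 2 at row 2, column 1; remove 5 from row 2 of P and reverse-bump: 5 enters row 1 and ejects 2. So w(2) = 2. P is now [[5]].
Step i=1: Q has 1 at row 1, column 1; remove that cell from P, ejecting 5. So w(1) = 5. P is now [].

So w = 5 2 6 4 1 3.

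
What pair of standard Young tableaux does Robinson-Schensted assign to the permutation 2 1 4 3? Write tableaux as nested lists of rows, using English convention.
P = [[1, 3], [2, 4]], Q = [[1, 3], [2, 4]]

Insert each entry of the permutation into P by Schensted row insertion, recording in Q the position of each new cell.

After inserting 2: P = [[2]].
After inserting 1: P = [[1], [2]].
After inserting 4: P = [[1, 4], [2]].
After inserting 3: P = [[1, 3], [2, 4]].

So P = [[1, 3], [2, 4]], Q = [[1, 3], [2, 4]].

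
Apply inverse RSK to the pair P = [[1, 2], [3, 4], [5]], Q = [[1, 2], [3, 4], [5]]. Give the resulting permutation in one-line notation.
3 5 1 4 2

Reverse the RSK construction: for i from n down to 1, find the cell of Q containing i, remove the entry at that cell from P, and reverse-bump it up through P; the value ejected from row 1 is w(i).

Step i=5: Q has 5 at row 3, column 1; remove 5 from row 3 of P and reverse-bump: 5 enters row 2 and ejects 4; 4 enters row 1 and ejects 2. So w(5) = 2. P is now [[1, 4], [3, 5]].
Step i=4: Q has 4 at row 2, column 2; remove 5 from row 2 of P and reverse-bump: 5 enters row 1 and ejects 4. So w(4) = 4. P is now [[1, 5], [3]].
Step i=3: Q has 3 at row 2, column 1; remove 3 from row 2 of P and reverse-bump: 3 enters row 1 and ejects 1. So w(3) = 1. P is now [[3, 5]].
Step i=2: Q has 2 at row 1, column 2; remove that cell from P, ejecting 5. So w(2) = 5. P is now [[3]].
Step i=1: Q has 1 at row 1, column 1; remove that cell from P, ejecting 3. So w(1) = 3. P is now [].

So w = 3 5 1 4 2.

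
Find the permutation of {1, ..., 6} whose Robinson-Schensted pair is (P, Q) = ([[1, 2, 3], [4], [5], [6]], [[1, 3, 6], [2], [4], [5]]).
6 1 5 4 2 3

Reverse the RSK construction: for i from n down to 1, find the cell of Q containing i, remove the entry at that cell from P, and reverse-bump it up through P; the value ejected from row 1 is w(i).

Step i=6: Q has 6 at row 1, column 3; remove that cell from P, ejecting 3. So w(6) = 3. P is now [[1, 2], [4], [5], [6]].
Step i=5: Q has 5 at row 4, column 1; remove 6 from row 4 of P and reverse-bump: 6 enters row 3 and ejects 5; 5 enters row 2 and ejects 4; 4 enters row 1 and ejects 2. So w(5) = 2. P is now [[1, 4], [5], [6]].
Step i=4: Q has 4 at row 3, column 1; remove 6 from row 3 of P and reverse-bump: 6 enters row 2 and ejects 5; 5 enters row 1 and ejects 4. So w(4) = 4. P is now [[1, 5], [6]].
Step i=3: Q has 3 at row 1, column 2; remove that cell from P, ejecting 5. So w(3) = 5. P is now [[1], [6]].
Step i=2: Q has 2 at row 2, column 1; remove 6 from row 2 of P and reverse-bump: 6 enters row 1 and ejects 1. So w(2) = 1. P is now [[6]].
Step i=1: Q has 1 at row 1, column 1; remove that cell from P, ejecting 6. So w(1) = 6. P is now [].

So w = 6 1 5 4 2 3.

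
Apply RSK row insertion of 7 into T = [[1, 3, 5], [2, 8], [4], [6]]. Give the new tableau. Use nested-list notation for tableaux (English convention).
[[1, 3, 5, 7], [2, 8], [4], [6]]

7 is larger than every entry of row 1, so it is appended to row 1. The new tableau is [[1, 3, 5, 7], [2, 8], [4], [6]].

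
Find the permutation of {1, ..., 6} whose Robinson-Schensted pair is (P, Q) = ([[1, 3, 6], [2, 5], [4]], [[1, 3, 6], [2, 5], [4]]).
4 2 5 1 3 6

Reverse the RSK construction: for i from n down to 1, find the cell of Q containing i, remove the entry at that cell from P, and reverse-bump it up through P; the value ejected from row 1 is w(i).

Step i=6: Q has 6 at row 1, column 3; remove that cell from P, ejecting 6. So w(6) = 6. P is now [[1, 3], [2, 5], [4]].
Step i=5: Q has 5 at row 2, column 2; remove 5 from row 2 of P and reverse-bump: 5 enters row 1 and ejects 3. So w(5) = 3. P is now [[1, 5], [2], [4]].
Step i=4: Q has 4 at row 3, column 1; remove 4 from row 3 of P and reverse-bump: 4 enters row 2 and ejects 2; 2 enters row 1 and ejects 1. So w(4) = 1. P is now [[2, 5], [4]].
Step i=3: Q has 3 at row 1, column 2; remove that cell from P, ejecting 5. So w(3) = 5. P is now [[2], [4]].
Step i=2: Q has 2 at row 2, column 1; remove 4 from row 2 of P and reverse-bump: 4 enters row 1 and ejects 2. So w(2) = 2. P is now [[4]].
Step i=1: Q has 1 at row 1, column 1; remove that cell from P, ejecting 4. So w(1) = 4. P is now [].

So w = 4 2 5 1 3 6.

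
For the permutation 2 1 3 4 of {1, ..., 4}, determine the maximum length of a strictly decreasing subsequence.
2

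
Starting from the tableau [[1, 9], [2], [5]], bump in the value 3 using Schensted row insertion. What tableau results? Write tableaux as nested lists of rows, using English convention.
In row 1, 3 replaces 9 (the leftmost entry greater than 3); 9 is bumped to row 2. 9 is appended to row 2. The new tableau is [[1, 3], [2, 9], [5]].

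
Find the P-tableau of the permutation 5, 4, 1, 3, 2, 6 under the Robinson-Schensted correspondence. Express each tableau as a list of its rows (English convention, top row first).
Insert 5: appended to row 1. P = [[5]].
Insert 4: 4 bumps 5 from row 1; 5 starts row 2. P = [[4], [5]].
Insert 1: 1 bumps 4 from row 1; 4 bumps 5 from row 2; 5 starts row 3. P = [[1], [4], [5]].
Insert 3: appended to row 1. P = [[1, 3], [4], [5]].
Insert 2: 2 bumps 3 from row 1; 3 bumps 4 from row 2; 4 bumps 5 from row 3; 5 starts row 4. P = [[1, 2], [3], [4], [5]].
Insert 6: appended to row 1. P = [[1, 2, 6], [3], [4], [5]].

So P = [[1, 2, 6], [3], [4], [5]].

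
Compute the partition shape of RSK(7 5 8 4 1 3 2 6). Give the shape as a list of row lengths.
Row-insert each entry into an empty tableau.

After inserting 7: P = [[7]].
After inserting 5: P = [[5], [7]].
After inserting 8: P = [[5, 8], [7]].
After inserting 4: P = [[4, 8], [5], [7]].
After inserting 1: P = [[1, 8], [4], [5], [7]].
After inserting 3: P = [[1, 3], [4, 8], [5], [7]].
After inserting 2: P = [[1, 2], [3, 8], [4], [5], [7]].
After inserting 6: P = [[1, 2, 6], [3, 8], [4], [5], [7]].

The final insertion tableau P = [[1, 2, 6], [3, 8], [4], [5], [7]] has shape [3, 2, 1, 1, 1].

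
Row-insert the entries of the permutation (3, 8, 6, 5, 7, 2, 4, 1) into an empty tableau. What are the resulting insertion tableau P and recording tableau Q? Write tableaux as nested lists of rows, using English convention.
Insert each entry of the permutation into P by Schensted row insertion, recording in Q the position of each new cell.

Insert 3: appended to row 1. P = [[3]].
Insert 8: appended to row 1. P = [[3, 8]].
Insert 6: 6 bumps 8 from row 1; 8 starts row 2. P = [[3, 6], [8]].
Insert 5: 5 bumps 6 from row 1; 6 bumps 8 from row 2; 8 starts row 3. P = [[3, 5], [6], [8]].
Insert 7: appended to row 1. P = [[3, 5, 7], [6], [8]].
Insert 2: 2 bumps 3 from row 1; 3 bumps 6 from row 2; 6 bumps 8 from row 3; 8 starts row 4. P = [[2, 5, 7], [3], [6], [8]].
Insert 4: 4 bumps 5 from row 1; 5 appends to row 2. P = [[2, 4, 7], [3, 5], [6], [8]].
Insert 1: 1 bumps 2 from row 1; 2 bumps 3 from row 2; 3 bumps 6 from row 3; 6 bumps 8 from row 4; 8 starts row 5. P = [[1, 4, 7], [2, 5], [3], [6], [8]].

So P = [[1, 4, 7], [2, 5], [3], [6], [8]], Q = [[1, 2, 5], [3, 7], [4], [6], [8]].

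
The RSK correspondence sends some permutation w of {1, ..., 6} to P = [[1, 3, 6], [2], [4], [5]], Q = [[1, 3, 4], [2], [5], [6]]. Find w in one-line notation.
5 2 4 6 3 1

Reverse the RSK construction: for i from n down to 1, find the cell of Q containing i, remove the entry at that cell from P, and reverse-bump it up through P; the value ejected from row 1 is w(i).

Step i=6: Q has 6 at row 4, column 1; remove 5 from row 4 of P and reverse-bump: 5 enters row 3 and ejects 4; 4 enters row 2 and ejects 2; 2 enters row 1 and ejects 1. So w(6) = 1. P is now [[2, 3, 6], [4], [5]].
Step i=5: Q has 5 at row 3, column 1; remove 5 from row 3 of P and reverse-bump: 5 enters row 2 and ejects 4; 4 enters row 1 and ejects 3. So w(5) = 3. P is now [[2, 4, 6], [5]].
Step i=4: Q has 4 at row 1, column 3; remove that cell from P, ejecting 6. So w(4) = 6. P is now [[2, 4], [5]].
Step i=3: Q has 3 at row 1, column 2; remove that cell from P, ejecting 4. So w(3) = 4. P is now [[2], [5]].
Step i=2: Q has 2 at row 2, column 1; remove 5 from row 2 of P and reverse-bump: 5 enters row 1 and ejects 2. So w(2) = 2. P is now [[5]].
Step i=1: Q has 1 at row 1, column 1; remove that cell from P, ejecting 5. So w(1) = 5. P is now [].

So w = 5 2 4 6 3 1.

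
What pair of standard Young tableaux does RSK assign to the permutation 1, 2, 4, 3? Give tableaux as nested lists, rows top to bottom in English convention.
P = [[1, 2, 3], [4]], Q = [[1, 2, 3], [4]]

Insert each entry of the permutation into P by Schensted row insertion, recording in Q the position of each new cell.

Insert 1: appended to row 1. P = [[1]].
Insert 2: appended to row 1. P = [[1, 2]].
Insert 4: appended to row 1. P = [[1, 2, 4]].
Insert 3: 3 bumps 4 from row 1; 4 starts row 2. P = [[1, 2, 3], [4]].

So P = [[1, 2, 3], [4]], Q = [[1, 2, 3], [4]].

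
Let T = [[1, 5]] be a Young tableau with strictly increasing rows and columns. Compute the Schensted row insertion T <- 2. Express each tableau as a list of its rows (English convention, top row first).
[[1, 2], [5]]

In row 1, 2 replaces 5 (the leftmost entry greater than 2); 5 is bumped to row 2. 5 starts a new row 2. The new tableau is [[1, 2], [5]].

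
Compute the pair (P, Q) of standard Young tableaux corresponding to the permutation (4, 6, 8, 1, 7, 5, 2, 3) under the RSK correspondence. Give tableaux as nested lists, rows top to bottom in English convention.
P = [[1, 2, 3], [4, 5, 7], [6], [8]], Q = [[1, 2, 3], [4, 5, 8], [6], [7]]

Insert each entry of the permutation into P by Schensted row insertion, recording in Q the position of each new cell.

After inserting 4: P = [[4]].
After inserting 6: P = [[4, 6]].
After inserting 8: P = [[4, 6, 8]].
After inserting 1: P = [[1, 6, 8], [4]].
After inserting 7: P = [[1, 6, 7], [4, 8]].
After inserting 5: P = [[1, 5, 7], [4, 6], [8]].
After inserting 2: P = [[1, 2, 7], [4, 5], [6], [8]].
After inserting 3: P = [[1, 2, 3], [4, 5, 7], [6], [8]].

So P = [[1, 2, 3], [4, 5, 7], [6], [8]], Q = [[1, 2, 3], [4, 5, 8], [6], [7]].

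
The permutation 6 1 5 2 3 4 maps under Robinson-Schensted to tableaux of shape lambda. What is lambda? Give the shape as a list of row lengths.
[4, 1, 1]

Row-insert each entry into an empty tableau.

After inserting 6: P = [[6]].
After inserting 1: P = [[1], [6]].
After inserting 5: P = [[1, 5], [6]].
After inserting 2: P = [[1, 2], [5], [6]].
After inserting 3: P = [[1, 2, 3], [5], [6]].
After inserting 4: P = [[1, 2, 3, 4], [5], [6]].

The final insertion tableau P = [[1, 2, 3, 4], [5], [6]] has shape [4, 1, 1].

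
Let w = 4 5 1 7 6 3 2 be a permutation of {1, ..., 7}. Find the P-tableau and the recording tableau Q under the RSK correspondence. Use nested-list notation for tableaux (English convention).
Insert each entry of the permutation into P by Schensted row insertion, recording in Q the position of each new cell.

Insert 4: appended to row 1. P = [[4]], Q = [[1]].
Insert 5: appended to row 1. P = [[4, 5]], Q = [[1, 2]].
Insert 1: 1 bumps 4 from row 1; 4 starts row 2. P = [[1, 5], [4]], Q = [[1, 2], [3]].
Insert 7: appended to row 1. P = [[1, 5, 7], [4]], Q = [[1, 2, 4], [3]].
Insert 6: 6 bumps 7 from row 1; 7 appends to row 2. P = [[1, 5, 6], [4, 7]], Q = [[1, 2, 4], [3, 5]].
Insert 3: 3 bumps 5 from row 1; 5 bumps 7 from row 2; 7 starts row 3. P = [[1, 3, 6], [4, 5], [7]], Q = [[1, 2, 4], [3, 5], [6]].
Insert 2: 2 bumps 3 from row 1; 3 bumps 4 from row 2; 4 bumps 7 from row 3; 7 starts row 4. P = [[1, 2, 6], [3, 5], [4], [7]], Q = [[1, 2, 4], [3, 5], [6], [7]].

So P = [[1, 2, 6], [3, 5], [4], [7]], Q = [[1, 2, 4], [3, 5], [6], [7]].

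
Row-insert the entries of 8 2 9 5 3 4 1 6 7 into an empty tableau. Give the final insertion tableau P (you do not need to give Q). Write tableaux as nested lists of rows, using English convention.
P = [[1, 3, 4, 6, 7], [2, 9], [5], [8]]

Insert 8: appended to row 1. P = [[8]].
Insert 2: 2 bumps 8 from row 1; 8 starts row 2. P = [[2], [8]].
Insert 9: appended to row 1. P = [[2, 9], [8]].
Insert 5: 5 bumps 9 from row 1; 9 appends to row 2. P = [[2, 5], [8, 9]].
Insert 3: 3 bumps 5 from row 1; 5 bumps 8 from row 2; 8 starts row 3. P = [[2, 3], [5, 9], [8]].
Insert 4: appended to row 1. P = [[2, 3, 4], [5, 9], [8]].
Insert 1: 1 bumps 2 from row 1; 2 bumps 5 from row 2; 5 bumps 8 from row 3; 8 starts row 4. P = [[1, 3, 4], [2, 9], [5], [8]].
Insert 6: appended to row 1. P = [[1, 3, 4, 6], [2, 9], [5], [8]].
Insert 7: appended to row 1. P = [[1, 3, 4, 6, 7], [2, 9], [5], [8]].

So P = [[1, 3, 4, 6, 7], [2, 9], [5], [8]].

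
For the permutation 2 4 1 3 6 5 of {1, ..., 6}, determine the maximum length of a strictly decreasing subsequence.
2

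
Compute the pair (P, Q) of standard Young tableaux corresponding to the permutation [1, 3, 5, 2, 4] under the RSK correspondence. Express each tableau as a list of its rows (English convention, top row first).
Insert each entry of the permutation into P by Schensted row insertion, recording in Q the position of each new cell.

Insert 1: appended to row 1. P = [[1]].
Insert 3: appended to row 1. P = [[1, 3]].
Insert 5: appended to row 1. P = [[1, 3, 5]].
Insert 2: 2 bumps 3 from row 1; 3 starts row 2. P = [[1, 2, 5], [3]].
Insert 4: 4 bumps 5 from row 1; 5 appends to row 2. P = [[1, 2, 4], [3, 5]].

So P = [[1, 2, 4], [3, 5]], Q = [[1, 2, 3], [4, 5]].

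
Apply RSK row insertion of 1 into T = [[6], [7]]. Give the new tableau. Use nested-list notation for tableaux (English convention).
In row 1, 1 replaces 6 (the leftmost entry greater than 1); 6 is bumped to row 2. In row 2, 6 replaces 7 (the leftmost entry greater than 6); 7 is bumped to row 3. 7 starts a new row 3. The new tableau is [[1], [6], [7]].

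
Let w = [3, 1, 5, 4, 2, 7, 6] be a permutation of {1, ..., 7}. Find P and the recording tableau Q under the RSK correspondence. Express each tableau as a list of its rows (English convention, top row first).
Insert each entry of the permutation into P by Schensted row insertion, recording in Q the position of each new cell.

Insert 3: appended to row 1. P = [[3]], Q = [[1]].
Insert 1: 1 bumps 3 from row 1; 3 starts row 2. P = [[1], [3]], Q = [[1], [2]].
Insert 5: appended to row 1. P = [[1, 5], [3]], Q = [[1, 3], [2]].
Insert 4: 4 bumps 5 from row 1; 5 appends to row 2. P = [[1, 4], [3, 5]], Q = [[1, 3], [2, 4]].
Insert 2: 2 bumps 4 from row 1; 4 bumps 5 from row 2; 5 starts row 3. P = [[1, 2], [3, 4], [5]], Q = [[1, 3], [2, 4], [5]].
Insert 7: appended to row 1. P = [[1, 2, 7], [3, 4], [5]], Q = [[1, 3, 6], [2, 4], [5]].
Insert 6: 6 bumps 7 from row 1; 7 appends to row 2. P = [[1, 2, 6], [3, 4, 7], [5]], Q = [[1, 3, 6], [2, 4, 7], [5]].

So P = [[1, 2, 6], [3, 4, 7], [5]], Q = [[1, 3, 6], [2, 4, 7], [5]].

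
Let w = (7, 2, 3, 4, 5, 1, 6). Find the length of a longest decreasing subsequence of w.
3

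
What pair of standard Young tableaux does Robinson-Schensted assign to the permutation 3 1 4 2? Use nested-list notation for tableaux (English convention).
P = [[1, 2], [3, 4]], Q = [[1, 3], [2, 4]]

Insert each entry of the permutation into P by Schensted row insertion, recording in Q the position of each new cell.

Insert 3: appended to row 1. P = [[3]].
Insert 1: 1 bumps 3 from row 1; 3 starts row 2. P = [[1], [3]].
Insert 4: appended to row 1. P = [[1, 4], [3]].
Insert 2: 2 bumps 4 from row 1; 4 appends to row 2. P = [[1, 2], [3, 4]].

So P = [[1, 2], [3, 4]], Q = [[1, 3], [2, 4]].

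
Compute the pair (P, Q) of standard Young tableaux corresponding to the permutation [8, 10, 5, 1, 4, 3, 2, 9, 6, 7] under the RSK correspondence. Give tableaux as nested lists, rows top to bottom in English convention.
Insert each entry of the permutation into P by Schensted row insertion, recording in Q the position of each new cell.

After inserting 8: P = [[8]].
After inserting 10: P = [[8, 10]].
After inserting 5: P = [[5, 10], [8]].
After inserting 1: P = [[1, 10], [5], [8]].
After inserting 4: P = [[1, 4], [5, 10], [8]].
After inserting 3: P = [[1, 3], [4, 10], [5], [8]].
After inserting 2: P = [[1, 2], [3, 10], [4], [5], [8]].
After inserting 9: P = [[1, 2, 9], [3, 10], [4], [5], [8]].
After inserting 6: P = [[1, 2, 6], [3, 9], [4, 10], [5], [8]].
After inserting 7: P = [[1, 2, 6, 7], [3, 9], [4, 10], [5], [8]].

So P = [[1, 2, 6, 7], [3, 9], [4, 10], [5], [8]], Q = [[1, 2, 8, 10], [3, 5], [4, 9], [6], [7]].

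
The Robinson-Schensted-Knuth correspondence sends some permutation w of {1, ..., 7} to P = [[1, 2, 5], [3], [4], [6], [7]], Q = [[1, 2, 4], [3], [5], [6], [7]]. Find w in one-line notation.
1 7 4 6 5 3 2

Reverse RSK: for i = n, n-1, ..., 1, locate i in Q, remove the corresponding corner cell from P, and reverse-bump its entry up through P; the value ejected from row 1 is w(i).

So w = 1 7 4 6 5 3 2.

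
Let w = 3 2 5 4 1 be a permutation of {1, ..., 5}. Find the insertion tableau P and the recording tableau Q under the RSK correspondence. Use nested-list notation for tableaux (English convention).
P = [[1, 4], [2, 5], [3]], Q = [[1, 3], [2, 4], [5]]

Insert each entry of the permutation into P by Schensted row insertion, recording in Q the position of each new cell.

Insert 3: appended to row 1. P = [[3]], Q = [[1]].
Insert 2: 2 bumps 3 from row 1; 3 starts row 2. P = [[2], [3]], Q = [[1], [2]].
Insert 5: appended to row 1. P = [[2, 5], [3]], Q = [[1, 3], [2]].
Insert 4: 4 bumps 5 from row 1; 5 appends to row 2. P = [[2, 4], [3, 5]], Q = [[1, 3], [2, 4]].
Insert 1: 1 bumps 2 from row 1; 2 bumps 3 from row 2; 3 starts row 3. P = [[1, 4], [2, 5], [3]], Q = [[1, 3], [2, 4], [5]].

So P = [[1, 4], [2, 5], [3]], Q = [[1, 3], [2, 4], [5]].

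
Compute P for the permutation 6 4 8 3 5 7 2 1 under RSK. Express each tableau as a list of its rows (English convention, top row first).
Insert 6: appended to row 1. P = [[6]].
Insert 4: 4 bumps 6 from row 1; 6 starts row 2. P = [[4], [6]].
Insert 8: appended to row 1. P = [[4, 8], [6]].
Insert 3: 3 bumps 4 from row 1; 4 bumps 6 from row 2; 6 starts row 3. P = [[3, 8], [4], [6]].
Insert 5: 5 bumps 8 from row 1; 8 appends to row 2. P = [[3, 5], [4, 8], [6]].
Insert 7: appended to row 1. P = [[3, 5, 7], [4, 8], [6]].
Insert 2: 2 bumps 3 from row 1; 3 bumps 4 from row 2; 4 bumps 6 from row 3; 6 starts row 4. P = [[2, 5, 7], [3, 8], [4], [6]].
Insert 1: 1 bumps 2 from row 1; 2 bumps 3 from row 2; 3 bumps 4 from row 3; 4 bumps 6 from row 4; 6 starts row 5. P = [[1, 5, 7], [2, 8], [3], [4], [6]].

So P = [[1, 5, 7], [2, 8], [3], [4], [6]].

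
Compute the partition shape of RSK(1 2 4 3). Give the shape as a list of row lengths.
Row-insert each entry into an empty tableau.

After inserting 1: P = [[1]].
After inserting 2: P = [[1, 2]].
After inserting 4: P = [[1, 2, 4]].
After inserting 3: P = [[1, 2, 3], [4]].

The final insertion tableau P = [[1, 2, 3], [4]] has shape [3, 1].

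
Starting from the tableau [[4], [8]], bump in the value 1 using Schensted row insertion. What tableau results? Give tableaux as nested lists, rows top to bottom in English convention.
[[1], [4], [8]]

In row 1, 1 replaces 4 (the leftmost entry greater than 1); 4 is bumped to row 2. In row 2, 4 replaces 8 (the leftmost entry greater than 4); 8 is bumped to row 3. 8 starts a new row 3. The new tableau is [[1], [4], [8]].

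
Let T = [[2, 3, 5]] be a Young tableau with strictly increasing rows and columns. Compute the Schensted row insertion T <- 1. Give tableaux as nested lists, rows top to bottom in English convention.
In row 1, 1 replaces 2 (the leftmost entry greater than 1); 2 is bumped to row 2. 2 starts a new row 2. The new tableau is [[1, 3, 5], [2]].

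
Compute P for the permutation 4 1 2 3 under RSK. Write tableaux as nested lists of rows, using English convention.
P = [[1, 2, 3], [4]]

Insert 4: appended to row 1. P = [[4]].
Insert 1: 1 bumps 4 from row 1; 4 starts row 2. P = [[1], [4]].
Insert 2: appended to row 1. P = [[1, 2], [4]].
Insert 3: appended to row 1. P = [[1, 2, 3], [4]].

So P = [[1, 2, 3], [4]].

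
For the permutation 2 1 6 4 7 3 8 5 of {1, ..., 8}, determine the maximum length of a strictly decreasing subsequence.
3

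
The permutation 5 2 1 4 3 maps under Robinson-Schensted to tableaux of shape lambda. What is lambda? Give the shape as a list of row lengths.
[2, 2, 1]

Row-insert each entry into an empty tableau.

After inserting 5: P = [[5]].
After inserting 2: P = [[2], [5]].
After inserting 1: P = [[1], [2], [5]].
After inserting 4: P = [[1, 4], [2], [5]].
After inserting 3: P = [[1, 3], [2, 4], [5]].

The final insertion tableau P = [[1, 3], [2, 4], [5]] has shape [2, 2, 1].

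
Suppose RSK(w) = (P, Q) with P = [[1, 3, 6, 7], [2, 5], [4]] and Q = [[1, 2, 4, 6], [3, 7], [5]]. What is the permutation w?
4 5 2 6 1 7 3

Reverse the RSK construction: for i from n down to 1, find the cell of Q containing i, remove the entry at that cell from P, and reverse-bump it up through P; the value ejected from row 1 is w(i).

Step i=7: Q has 7 at row 2, column 2; remove 5 from row 2 of P and reverse-bump: 5 enters row 1 and ejects 3. So w(7) = 3. P is now [[1, 5, 6, 7], [2], [4]].
Step i=6: Q has 6 at row 1, column 4; remove that cell from P, ejecting 7. So w(6) = 7. P is now [[1, 5, 6], [2], [4]].
Step i=5: Q has 5 at row 3, column 1; remove 4 from row 3 of P and reverse-bump: 4 enters row 2 and ejects 2; 2 enters row 1 and ejects 1. So w(5) = 1. P is now [[2, 5, 6], [4]].
Step i=4: Q has 4 at row 1, column 3; remove that cell from P, ejecting 6. So w(4) = 6. P is now [[2, 5], [4]].
Step i=3: Q has 3 at row 2, column 1; remove 4 from row 2 of P and reverse-bump: 4 enters row 1 and ejects 2. So w(3) = 2. P is now [[4, 5]].
Step i=2: Q has 2 at row 1, column 2; remove that cell from P, ejecting 5. So w(2) = 5. P is now [[4]].
Step i=1: Q has 1 at row 1, column 1; remove that cell from P, ejecting 4. So w(1) = 4. P is now [].

So w = 4 5 2 6 1 7 3.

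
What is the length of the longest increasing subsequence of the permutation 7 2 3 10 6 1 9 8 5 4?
4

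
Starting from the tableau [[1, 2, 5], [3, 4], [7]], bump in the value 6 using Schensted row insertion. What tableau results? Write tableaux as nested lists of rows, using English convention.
6 is larger than every entry of row 1, so it is appended to row 1. The new tableau is [[1, 2, 5, 6], [3, 4], [7]].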